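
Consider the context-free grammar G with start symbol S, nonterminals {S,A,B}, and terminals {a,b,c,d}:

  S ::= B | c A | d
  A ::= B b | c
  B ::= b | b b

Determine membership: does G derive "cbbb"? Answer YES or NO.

Convert to CNF:
  S -> T0 T0 | T1 A | b | d
  A -> B T0 | c
  B -> T0 T0 | b
  T0 -> b
  T1 -> c

CYK fill:
  cell(0,0) c: {A,T1}  orig:{A}
  cell(1,1) b: {B,S,T0}  orig:{B,S}
  cell(2,2) b: {B,S,T0}  orig:{B,S}
  cell(3,3) b: {B,S,T0}  orig:{B,S}
  cell(0,1) cb: ∅
  cell(1,2) bb: {A,B,S}
  cell(2,3) bb: {A,B,S}
  cell(0,2) cbb: {S}
  cell(1,3) bbb: {A}
  cell(0,3) cbbb: {S}

S ∈ T[0,3] ⇒ YES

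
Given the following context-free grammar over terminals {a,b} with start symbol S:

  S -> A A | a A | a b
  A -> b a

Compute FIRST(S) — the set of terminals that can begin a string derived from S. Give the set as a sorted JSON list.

Compute FIRST by fixpoint:
round 1:
  A via A→b a: +{b}
  S via S→A A: +{b}
  S via S→a A: +{a}
  FIRST(S)={a,b}  FIRST(A)={b}
round 2: (no change)
  FIRST(S)={a,b}  FIRST(A)={b}

FIRST(S) = ["a", "b"]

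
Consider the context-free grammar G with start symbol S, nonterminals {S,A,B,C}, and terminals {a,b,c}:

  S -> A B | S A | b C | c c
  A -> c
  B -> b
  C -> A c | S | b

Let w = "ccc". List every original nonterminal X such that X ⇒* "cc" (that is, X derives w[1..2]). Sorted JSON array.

Convert to CNF:
  S -> A B | S A | T0 T0 | T1 C
  A -> c
  B -> b
  C -> A B | A T0 | S A | T0 T0 | T1 C | b
  T0 -> c
  T1 -> b

CYK table (by increasing span) — only the sub-triangle for w[1..2]:
  T[1,1] 'c' = {A,T0}  orig:{A}
  T[2,2] 'c' = {A,T0}  orig:{A}
  T[1,2] 'cc' = {C,S}

Original NTs in T[1,2] deriving "cc": ["C", "S"]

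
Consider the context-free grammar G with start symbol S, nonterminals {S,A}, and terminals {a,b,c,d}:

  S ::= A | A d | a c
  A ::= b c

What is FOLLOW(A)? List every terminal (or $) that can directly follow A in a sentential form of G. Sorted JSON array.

Compute FIRST by fixpoint:
round 1:
  A via A→b c: +{b}
  S via S→A: +{b}
  S via S→a c: +{a}
  FIRST[S]={a,b}  FIRST[A]={b}
round 2: done
  FIRST[S]={a,b}  FIRST[A]={b}

Compute FOLLOW by fixpoint:
initialize: $ ∈ FOLLOW(S)
pass 1:
  S→A: FOLLOW(A) ⊇ FOLLOW(S) ⊇ {$}; new: +{$}
  S→A d: FOLLOW(A) ⊇ FIRST(d) = {d}; new: +{d}
  FOLLOW(S)={$}  FOLLOW(A)={$,d}
pass 2: done
  FOLLOW(S)={$}  FOLLOW(A)={$,d}

FOLLOW(A) = ["$", "d"]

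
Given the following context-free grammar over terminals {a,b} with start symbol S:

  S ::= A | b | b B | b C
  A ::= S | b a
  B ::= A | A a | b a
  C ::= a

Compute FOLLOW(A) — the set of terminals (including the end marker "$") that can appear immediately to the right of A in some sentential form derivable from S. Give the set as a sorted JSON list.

FIRST sets, iterate to fixpoint:
iter 1:
  A via A→b a: +{b}
  B via B→A: +{b}
  C via C→a: +{a}
  S via S→A: +{b}
  FIRST[S]={b}  FIRST[A]={b}  FIRST[B]={b}  FIRST[C]={a}
iter 2: — fixpoint
  FIRST[S]={b}  FIRST[A]={b}  FIRST[B]={b}  FIRST[C]={a}

FOLLOW sets:
seed FOLLOW(S) with $
pass 1:
  B→A a: FOLLOW(A) ⊇ FIRST(a) = {a}; new: +{a}
  S→A: FOLLOW(A) ⊇ FOLLOW(S) ⊇ {$}; new: +{$}
  S→b B: FOLLOW(B) ⊇ FOLLOW(S) ⊇ {$}; new: +{$}
  S→b C: FOLLOW(C) ⊇ FOLLOW(S) ⊇ {$}; new: +{$}
  S: {$}  A: {$,a}  B: {$}  C: {$}
pass 2:
  A→S: FOLLOW(S) ⊇ FOLLOW(A) ⊇ {$,a}; new: +{a}
  S→b B: FOLLOW(B) ⊇ FOLLOW(S) ⊇ {$,a}; new: +{a}
  S→b C: FOLLOW(C) ⊇ FOLLOW(S) ⊇ {$,a}; new: +{a}
  S: {$,a}  A: {$,a}  B: {$,a}  C: {$,a}
pass 3: (stable)
  S: {$,a}  A: {$,a}  B: {$,a}  C: {$,a}

FOLLOW(A) = ["$", "a"]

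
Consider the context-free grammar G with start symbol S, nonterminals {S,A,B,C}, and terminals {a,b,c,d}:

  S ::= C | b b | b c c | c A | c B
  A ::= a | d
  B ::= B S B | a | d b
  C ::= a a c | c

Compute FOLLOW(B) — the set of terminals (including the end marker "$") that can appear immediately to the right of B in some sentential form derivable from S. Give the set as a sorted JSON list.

Compute FIRST by fixpoint:
pass 1:
  A via A→a: +{a}
  A via A→d: +{d}
  B via B→a: +{a}
  B via B→d b: +{d}
  C via C→a a c: +{a}
  C via C→c: +{c}
  S via S→C: +{a,c}
  S via S→b b: +{b}
  S: {a,b,c}  A: {a,d}  B: {a,d}  C: {a,c}
pass 2: done
  S: {a,b,c}  A: {a,d}  B: {a,d}  C: {a,c}

FOLLOW sets:
initialize: $ ∈ FOLLOW(S)
[1]
  B→B S B: FOLLOW(B) ⊇ FIRST(S) = {a,b,c}; new: +{a,b,c}
  B→B S B: FOLLOW(S) ⊇ FIRST(B) = {a,d}; new: +{a,d}
  S→C: FOLLOW(C) ⊇ FOLLOW(S) ⊇ {$,a,d}; new: +{$,a,d}
  S→c A: FOLLOW(A) ⊇ FOLLOW(S) ⊇ {$,a,d}; new: +{$,a,d}
  S→c B: FOLLOW(B) ⊇ FOLLOW(S) ⊇ {$,a,d}; new: +{$,d}
  FOLLOW(S)={$,a,d}  FOLLOW(A)={$,a,d}  FOLLOW(B)={$,a,b,c,d}  FOLLOW(C)={$,a,d}
[2] done
  FOLLOW(S)={$,a,d}  FOLLOW(A)={$,a,d}  FOLLOW(B)={$,a,b,c,d}  FOLLOW(C)={$,a,d}

FOLLOW(B) = ["$", "a", "b", "c", "d"]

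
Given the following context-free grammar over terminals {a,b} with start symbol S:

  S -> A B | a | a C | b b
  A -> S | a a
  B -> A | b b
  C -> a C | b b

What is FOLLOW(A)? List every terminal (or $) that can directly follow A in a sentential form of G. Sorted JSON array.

Compute FIRST by fixpoint:
round 1:
  A via A→a a: +{a}
  B via B→A: +{a}
  B via B→b b: +{b}
  C via C→a C: +{a}
  C via C→b b: +{b}
  S via S→A B: +{a}
  S via S→b b: +{b}
  S: {a,b}  A: {a}  B: {a,b}  C: {a,b}
round 2:
  A via A→S: +{b}
  S: {a,b}  A: {a,b}  B: {a,b}  C: {a,b}
round 3: (stable)
  S: {a,b}  A: {a,b}  B: {a,b}  C: {a,b}

Compute FOLLOW by fixpoint:
seed FOLLOW(S) with $
round 1:
  S→A B: FOLLOW(A) ⊇ FIRST(B) = {a,b}; new: +{a,b}
  S→A B: FOLLOW(B) ⊇ FOLLOW(S) ⊇ {$}; new: +{$}
  S→a C: FOLLOW(C) ⊇ FOLLOW(S) ⊇ {$}; new: +{$}
  FOLLOW(S)={$}  FOLLOW(A)={a,b}  FOLLOW(B)={$}  FOLLOW(C)={$}
round 2:
  A→S: FOLLOW(S) ⊇ FOLLOW(A) ⊇ {a,b}; new: +{a,b}
  B→A: FOLLOW(A) ⊇ FOLLOW(B) ⊇ {$}; new: +{$}
  S→A B: FOLLOW(B) ⊇ FOLLOW(S) ⊇ {$,a,b}; new: +{a,b}
  S→a C: FOLLOW(C) ⊇ FOLLOW(S) ⊇ {$,a,b}; new: +{a,b}
  FOLLOW(S)={$,a,b}  FOLLOW(A)={$,a,b}  FOLLOW(B)={$,a,b}  FOLLOW(C)={$,a,b}
round 3: — fixpoint
  FOLLOW(S)={$,a,b}  FOLLOW(A)={$,a,b}  FOLLOW(B)={$,a,b}  FOLLOW(C)={$,a,b}

FOLLOW(A) = ["$", "a", "b"]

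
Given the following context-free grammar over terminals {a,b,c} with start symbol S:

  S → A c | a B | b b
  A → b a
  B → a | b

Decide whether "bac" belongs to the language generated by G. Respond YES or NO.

Convert to CNF:
  S -> A T2 | T0 T0 | T1 B
  A -> T0 T1
  B -> a | b
  T0 -> b
  T1 -> a
  T2 -> c

CYK fill:
  T[0,0] 'b' = {B,T0}  orig:{B}
  T[1,1] 'a' = {B,T1}  orig:{B}
  T[2,2] 'c' = {T2}  orig:{}
  T[0,1] 'ba' = {A}
  T[1,2] 'ac' = ∅
  T[0,2] 'bac' = {S}

S ∈ T[0,2] ⇒ YES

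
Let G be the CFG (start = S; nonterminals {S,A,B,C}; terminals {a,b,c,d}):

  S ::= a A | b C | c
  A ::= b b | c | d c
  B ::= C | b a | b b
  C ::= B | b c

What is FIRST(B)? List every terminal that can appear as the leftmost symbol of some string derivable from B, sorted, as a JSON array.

Compute FIRST by fixpoint:
[1]
  A via A→b b: +{b}
  A via A→c: +{c}
  A via A→d c: +{d}
  B via B→b a: +{b}
  C via C→B: +{b}
  S via S→a A: +{a}
  S via S→b C: +{b}
  S via S→c: +{c}
  FIRST(S)={a,b,c}  FIRST(A)={b,c,d}  FIRST(B)={b}  FIRST(C)={b}
[2] done
  FIRST(S)={a,b,c}  FIRST(A)={b,c,d}  FIRST(B)={b}  FIRST(C)={b}

FIRST(B) = ["b"]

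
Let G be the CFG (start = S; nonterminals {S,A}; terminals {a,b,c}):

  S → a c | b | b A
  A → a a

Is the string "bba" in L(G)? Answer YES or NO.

Convert to CNF:
  S -> T0 T1 | T2 A | b
  A -> T0 T0
  T0 -> a
  T1 -> c
  T2 -> b

CYK fill:
  T[0,0] 'b' = {S,T2}  orig:{S}
  T[1,1] 'b' = {S,T2}  orig:{S}
  T[2,2] 'a' = {T0}  orig:{}
  T[0,1] 'bb' = ∅
  T[1,2] 'ba' = ∅
  T[0,2] 'bba' = ∅

S ∉ T[0,2] ⇒ NO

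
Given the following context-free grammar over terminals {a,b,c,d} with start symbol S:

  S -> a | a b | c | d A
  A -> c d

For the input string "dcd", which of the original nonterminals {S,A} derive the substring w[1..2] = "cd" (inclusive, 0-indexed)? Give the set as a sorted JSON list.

CNF form of G:
  S -> T1 A | T2 T3 | a | c
  A -> T0 T1
  T0 -> c
  T1 -> d
  T2 -> a
  T3 -> b

Fill CYK table bottom-up — only the sub-triangle for w[1..2]:
  T[1,1] 'c' = {S,T0}  orig:{S}
  T[2,2] 'd' = {T1}  orig:{}
  T[1,2] 'cd' = {A}

Original NTs in T[1,2] deriving "cd": ["A"]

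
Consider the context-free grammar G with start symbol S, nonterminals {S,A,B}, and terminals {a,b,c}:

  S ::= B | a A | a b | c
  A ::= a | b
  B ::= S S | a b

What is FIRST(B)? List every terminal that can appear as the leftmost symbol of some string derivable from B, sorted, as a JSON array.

Compute FIRST by fixpoint:
[1]
  A via A→a: +{a}
  A via A→b: +{b}
  B via B→a b: +{a}
  S via S→B: +{a}
  S via S→c: +{c}
  S: {a,c}  A: {a,b}  B: {a}
[2]
  B via B→S S: +{c}
  S: {a,c}  A: {a,b}  B: {a,c}
[3] done
  S: {a,c}  A: {a,b}  B: {a,c}

FIRST(B) = ["a", "c"]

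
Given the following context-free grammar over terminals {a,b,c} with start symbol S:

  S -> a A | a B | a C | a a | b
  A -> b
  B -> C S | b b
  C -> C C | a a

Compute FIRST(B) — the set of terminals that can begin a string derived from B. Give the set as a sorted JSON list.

FIRST sets, iterate to fixpoint:
round 1:
  A via A→b: +{b}
  B via B→b b: +{b}
  C via C→a a: +{a}
  S via S→a A: +{a}
  S via S→b: +{b}
  FIRST[S]={a,b}  FIRST[A]={b}  FIRST[B]={b}  FIRST[C]={a}
round 2:
  B via B→C S: +{a}
  FIRST[S]={a,b}  FIRST[A]={b}  FIRST[B]={a,b}  FIRST[C]={a}
round 3: (no change)
  FIRST[S]={a,b}  FIRST[A]={b}  FIRST[B]={a,b}  FIRST[C]={a}

FIRST(B) = ["a", "b"]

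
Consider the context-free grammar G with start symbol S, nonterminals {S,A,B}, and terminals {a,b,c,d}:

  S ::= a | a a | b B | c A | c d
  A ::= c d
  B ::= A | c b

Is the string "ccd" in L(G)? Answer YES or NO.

Convert to CNF:
  S -> T0 A | T0 T1 | T2 B | T3 T3 | a
  A -> T0 T1
  B -> T0 T1 | T0 T2
  T0 -> c
  T1 -> d
  T2 -> b
  T3 -> a

CYK table (by increasing span):
  [0..0]={T0}  "c"  orig:{}
  [1..1]={T0}  "c"  orig:{}
  [2..2]={T1}  "d"  orig:{}
  [0..1]=∅  "cc"
  [1..2]={A,B,S}  "cd"
  [0..2]={S}  "ccd"

S ∈ T[0,2] ⇒ YES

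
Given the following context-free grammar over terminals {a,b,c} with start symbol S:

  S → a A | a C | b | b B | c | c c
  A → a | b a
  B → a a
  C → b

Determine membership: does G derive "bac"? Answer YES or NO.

CNF form of G:
  S -> T0 B | T1 A | T1 C | T2 T2 | b | c
  A -> T0 T1 | a
  B -> T1 T1
  C -> b
  T0 -> b
  T1 -> a
  T2 -> c

Fill CYK table bottom-up:
  cell(0,0) b: {C,S,T0}  orig:{C,S}
  cell(1,1) a: {A,T1}  orig:{A}
  cell(2,2) c: {S,T2}  orig:{S}
  cell(0,1) ba: {A}
  cell(1,2) ac: ∅
  cell(0,2) bac: ∅

S ∉ T[0,2] ⇒ NO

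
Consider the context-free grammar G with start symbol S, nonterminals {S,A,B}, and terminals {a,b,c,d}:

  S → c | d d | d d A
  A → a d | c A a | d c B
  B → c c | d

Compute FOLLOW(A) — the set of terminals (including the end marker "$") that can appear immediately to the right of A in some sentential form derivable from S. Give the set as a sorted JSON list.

Compute FIRST by fixpoint:
[1]
  A via A→a d: +{a}
  A via A→c A a: +{c}
  A via A→d c B: +{d}
  B via B→c c: +{c}
  B via B→d: +{d}
  S via S→c: +{c}
  S via S→d d: +{d}
  FIRST[S]={c,d}  FIRST[A]={a,c,d}  FIRST[B]={c,d}
[2] (no change)
  FIRST[S]={c,d}  FIRST[A]={a,c,d}  FIRST[B]={c,d}

FOLLOW sets:
FOLLOW(S) := {$}
[1]
  A→c A a: FOLLOW(A) ⊇ FIRST(a) = {a}; new: +{a}
  A→d c B: FOLLOW(B) ⊇ FOLLOW(A) ⊇ {a}; new: +{a}
  S→d d A: FOLLOW(A) ⊇ FOLLOW(S) ⊇ {$}; new: +{$}
  S: {$}  A: {$,a}  B: {a}
[2]
  A→d c B: FOLLOW(B) ⊇ FOLLOW(A) ⊇ {$,a}; new: +{$}
  S: {$}  A: {$,a}  B: {$,a}
[3] done
  S: {$}  A: {$,a}  B: {$,a}

FOLLOW(A) = ["$", "a"]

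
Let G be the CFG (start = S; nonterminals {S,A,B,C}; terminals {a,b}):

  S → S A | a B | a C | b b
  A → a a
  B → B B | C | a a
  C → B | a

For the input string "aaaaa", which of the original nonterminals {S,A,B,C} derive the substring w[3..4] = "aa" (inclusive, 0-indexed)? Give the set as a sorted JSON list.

Convert to CNF:
  S -> S A | T0 B | T0 C | T1 T1
  A -> T0 T0
  B -> B B | T0 T0 | a
  C -> B B | T0 T0 | a
  T0 -> a
  T1 -> b

CYK fill (cells [i..j] with 3 ≤ i ≤ j ≤ 4 only):
  T[3,3] 'a' = {B,C,T0}  orig:{B,C}
  T[4,4] 'a' = {B,C,T0}  orig:{B,C}
  T[3,4] 'aa' = {A,B,C,S}

Original NTs in T[3,4] deriving "aa": ["A", "B", "C", "S"]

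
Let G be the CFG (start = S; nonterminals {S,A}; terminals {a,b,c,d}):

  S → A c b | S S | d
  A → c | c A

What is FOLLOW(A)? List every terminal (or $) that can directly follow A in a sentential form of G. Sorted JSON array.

Compute FIRST by fixpoint:
iter 1:
  A via A→c: +{c}
  S via S→A c b: +{c}
  S via S→d: +{d}
  S: {c,d}  A: {c}
iter 2: done
  S: {c,d}  A: {c}

Compute FOLLOW by fixpoint:
initialize: $ ∈ FOLLOW(S)
pass 1:
  S→A c b: FOLLOW(A) ⊇ FIRST(c) = {c}; new: +{c}
  S→S S: FOLLOW(S) ⊇ FIRST(S) = {c,d}; new: +{c,d}
  FOLLOW(S)={$,c,d}  FOLLOW(A)={c}
pass 2: (no change)
  FOLLOW(S)={$,c,d}  FOLLOW(A)={c}

FOLLOW(A) = ["c"]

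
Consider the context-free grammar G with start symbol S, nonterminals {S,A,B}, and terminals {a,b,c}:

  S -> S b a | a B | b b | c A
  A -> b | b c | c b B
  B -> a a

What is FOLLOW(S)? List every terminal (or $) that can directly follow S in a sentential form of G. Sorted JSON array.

Compute FIRST by fixpoint:
round 1:
  A via A→b: +{b}
  A via A→c b B: +{c}
  B via B→a a: +{a}
  S via S→a B: +{a}
  S via S→b b: +{b}
  S via S→c A: +{c}
  FIRST(S)={a,b,c}  FIRST(A)={b,c}  FIRST(B)={a}
round 2: — fixpoint
  FIRST(S)={a,b,c}  FIRST(A)={b,c}  FIRST(B)={a}

Compute FOLLOW by fixpoint:
initialize: $ ∈ FOLLOW(S)
round 1:
  S→S b a: FOLLOW(S) ⊇ FIRST(b) = {b}; new: +{b}
  S→a B: FOLLOW(B) ⊇ FOLLOW(S) ⊇ {$,b}; new: +{$,b}
  S→c A: FOLLOW(A) ⊇ FOLLOW(S) ⊇ {$,b}; new: +{$,b}
  FOLLOW[S]={$,b}  FOLLOW[A]={$,b}  FOLLOW[B]={$,b}
round 2: (stable)
  FOLLOW[S]={$,b}  FOLLOW[A]={$,b}  FOLLOW[B]={$,b}

FOLLOW(S) = ["$", "b"]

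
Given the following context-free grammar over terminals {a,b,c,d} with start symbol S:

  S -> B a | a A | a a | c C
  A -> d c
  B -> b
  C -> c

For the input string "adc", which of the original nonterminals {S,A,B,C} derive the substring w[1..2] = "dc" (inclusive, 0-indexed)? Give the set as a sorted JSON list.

Convert to CNF:
  S -> B T2 | T1 C | T2 A | T2 T2
  A -> T0 T1
  B -> b
  C -> c
  T0 -> d
  T1 -> c
  T2 -> a

CYK fill — only the sub-triangle for w[1..2]:
  T[1,1] 'd' = {T0}  orig:{}
  T[2,2] 'c' = {C,T1}  orig:{C}
  T[1,2] 'dc' = {A}

Original NTs in T[1,2] deriving "dc": ["A"]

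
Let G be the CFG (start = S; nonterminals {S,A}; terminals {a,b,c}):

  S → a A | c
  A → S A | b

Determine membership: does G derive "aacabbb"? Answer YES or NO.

Convert to CNF:
  S -> T0 A | c
  A -> S A | b
  T0 -> a

CYK fill:
  cell(0,0) a: {T0}  orig:{}
  cell(1,1) a: {T0}  orig:{}
  cell(2,2) c: {S}
  cell(3,3) a: {T0}  orig:{}
  cell(4,4) b: {A}
  cell(5,5) b: {A}
  cell(6,6) b: {A}
  cell(0,1) aa: ∅
  cell(1,2) ac: ∅
  cell(2,3) ca: ∅
  cell(3,4) ab: {S}
  cell(4,5) bb: ∅
  cell(5,6) bb: ∅
  cell(0,2) aac: ∅
  cell(1,3) aca: ∅
  cell(2,4) cab: ∅
  cell(3,5) abb: {A}
  cell(4,6) bbb: ∅
  cell(0,3) aaca: ∅
  cell(1,4) acab: ∅
  cell(2,5) cabb: {A}
  cell(3,6) abbb: ∅
  cell(0,4) aacab: ∅
  cell(1,5) acabb: {S}
  cell(2,6) cabbb: ∅
  cell(0,5) aacabb: ∅
  cell(1,6) acabbb: {A}
  cell(0,6) aacabbb: {S}

S ∈ T[0,6] ⇒ YES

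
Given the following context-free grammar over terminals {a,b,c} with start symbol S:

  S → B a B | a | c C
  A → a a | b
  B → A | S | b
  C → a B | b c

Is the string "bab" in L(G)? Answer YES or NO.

Convert to CNF:
  S -> B X4 | T1 C | a
  A -> T0 T0 | b
  B -> B X3 | T0 T0 | T1 C | a | b
  C -> T0 B | T2 T1
  T0 -> a
  T1 -> c
  T2 -> b
  X3 -> T0 B
  X4 -> T0 B

Fill CYK table bottom-up:
  [0..0]={A,B,T2}  "b"  orig:{A,B}
  [1..1]={B,S,T0}  "a"  orig:{B,S}
  [2..2]={A,B,T2}  "b"  orig:{A,B}
  [0..1]=∅  "ba"
  [1..2]={C,X3,X4}  "ab"  orig:{C}
  [0..2]={B,S}  "bab"

S ∈ T[0,2] ⇒ YES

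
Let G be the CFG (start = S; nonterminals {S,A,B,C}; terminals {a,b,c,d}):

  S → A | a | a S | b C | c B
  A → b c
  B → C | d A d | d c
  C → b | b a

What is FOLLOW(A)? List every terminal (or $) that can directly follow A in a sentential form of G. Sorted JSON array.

Compute FIRST by fixpoint:
pass 1:
  A via A→b c: +{b}
  B via B→d A d: +{d}
  C via C→b: +{b}
  S via S→A: +{b}
  S via S→a: +{a}
  S via S→c B: +{c}
  FIRST(S)={a,b,c}  FIRST(A)={b}  FIRST(B)={d}  FIRST(C)={b}
pass 2:
  B via B→C: +{b}
  FIRST(S)={a,b,c}  FIRST(A)={b}  FIRST(B)={b,d}  FIRST(C)={b}
pass 3: (no change)
  FIRST(S)={a,b,c}  FIRST(A)={b}  FIRST(B)={b,d}  FIRST(C)={b}

Compute FOLLOW by fixpoint:
FOLLOW(S) := {$}
pass 1:
  B→d A d: FOLLOW(A) ⊇ FIRST(d) = {d}; new: +{d}
  S→A: FOLLOW(A) ⊇ FOLLOW(S) ⊇ {$}; new: +{$}
  S→b C: FOLLOW(C) ⊇ FOLLOW(S) ⊇ {$}; new: +{$}
  S→c B: FOLLOW(B) ⊇ FOLLOW(S) ⊇ {$}; new: +{$}
  S: {$}  A: {$,d}  B: {$}  C: {$}
pass 2: (no change)
  S: {$}  A: {$,d}  B: {$}  C: {$}

FOLLOW(A) = ["$", "d"]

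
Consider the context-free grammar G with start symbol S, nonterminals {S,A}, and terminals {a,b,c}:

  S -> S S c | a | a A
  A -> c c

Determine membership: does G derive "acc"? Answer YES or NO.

Convert to CNF:
  S -> S X2 | T1 A | a
  A -> T0 T0
  T0 -> c
  T1 -> a
  X2 -> S T0

Fill CYK table bottom-up:
  [0..0]={S,T1}  "a"  orig:{S}
  [1..1]={T0}  "c"  orig:{}
  [2..2]={T0}  "c"  orig:{}
  [0..1]={X2}  "ac"  orig:{}
  [1..2]={A}  "cc"
  [0..2]={S}  "acc"

S ∈ T[0,2] ⇒ YES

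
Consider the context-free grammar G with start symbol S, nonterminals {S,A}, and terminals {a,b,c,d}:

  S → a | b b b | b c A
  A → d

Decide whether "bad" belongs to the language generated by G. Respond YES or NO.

CNF form of G:
  S -> T0 X2 | T0 X3 | a
  A -> d
  T0 -> b
  T1 -> c
  X2 -> T0 T0
  X3 -> T1 A

CYK table (by increasing span):
  T[0,0] 'b' = {T0}  orig:{}
  T[1,1] 'a' = {S}
  T[2,2] 'd' = {A}
  T[0,1] 'ba' = ∅
  T[1,2] 'ad' = ∅
  T[0,2] 'bad' = ∅

S ∉ T[0,2] ⇒ NO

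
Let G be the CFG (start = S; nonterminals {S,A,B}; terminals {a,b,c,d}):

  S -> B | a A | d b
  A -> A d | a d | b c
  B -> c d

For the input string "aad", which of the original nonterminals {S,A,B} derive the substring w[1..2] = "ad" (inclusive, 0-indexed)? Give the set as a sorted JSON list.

CNF form of G:
  S -> T0 T2 | T1 A | T3 T0
  A -> A T0 | T1 T0 | T2 T3
  B -> T3 T0
  T0 -> d
  T1 -> a
  T2 -> b
  T3 -> c

CYK table (by increasing span) — only the sub-triangle for w[1..2]:
  T[1,1] 'a' = {T1}  orig:{}
  T[2,2] 'd' = {T0}  orig:{}
  T[1,2] 'ad' = {A}

Original NTs in T[1,2] deriving "ad": ["A"]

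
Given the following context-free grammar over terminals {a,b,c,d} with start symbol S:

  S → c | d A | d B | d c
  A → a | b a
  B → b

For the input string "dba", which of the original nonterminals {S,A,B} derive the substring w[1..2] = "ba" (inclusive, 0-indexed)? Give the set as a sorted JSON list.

CNF form of G:
  S -> T2 A | T2 B | T2 T3 | c
  A -> T0 T1 | a
  B -> b
  T0 -> b
  T1 -> a
  T2 -> d
  T3 -> c

CYK table (by increasing span) (cells [i..j] with 1 ≤ i ≤ j ≤ 2 only):
  cell(1,1) b: {B,T0}  orig:{B}
  cell(2,2) a: {A,T1}  orig:{A}
  cell(1,2) ba: {A}

Original NTs in T[1,2] deriving "ba": ["A"]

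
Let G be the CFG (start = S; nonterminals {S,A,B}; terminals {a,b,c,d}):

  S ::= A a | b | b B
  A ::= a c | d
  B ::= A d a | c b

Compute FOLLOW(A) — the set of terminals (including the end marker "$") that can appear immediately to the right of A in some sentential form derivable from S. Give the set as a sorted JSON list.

Compute FIRST by fixpoint:
round 1:
  A via A→a c: +{a}
  A via A→d: +{d}
  B via B→A d a: +{a,d}
  B via B→c b: +{c}
  S via S→A a: +{a,d}
  S via S→b: +{b}
  FIRST(S)={a,b,d}  FIRST(A)={a,d}  FIRST(B)={a,c,d}
round 2: — fixpoint
  FIRST(S)={a,b,d}  FIRST(A)={a,d}  FIRST(B)={a,c,d}

FOLLOW sets:
FOLLOW(S) := {$}
iter 1:
  B→A d a: FOLLOW(A) ⊇ FIRST(d) = {d}; new: +{d}
  S→A a: FOLLOW(A) ⊇ FIRST(a) = {a}; new: +{a}
  S→b B: FOLLOW(B) ⊇ FOLLOW(S) ⊇ {$}; new: +{$}
  FOLLOW[S]={$}  FOLLOW[A]={a,d}  FOLLOW[B]={$}
iter 2: (no change)
  FOLLOW[S]={$}  FOLLOW[A]={a,d}  FOLLOW[B]={$}

FOLLOW(A) = ["a", "d"]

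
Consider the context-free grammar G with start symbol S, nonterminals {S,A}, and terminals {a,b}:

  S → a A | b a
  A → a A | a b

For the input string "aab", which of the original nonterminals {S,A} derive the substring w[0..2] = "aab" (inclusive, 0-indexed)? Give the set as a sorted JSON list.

Convert to CNF:
  S -> T0 A | T1 T0
  A -> T0 A | T0 T1
  T0 -> a
  T1 -> b

CYK table (by increasing span) (cells [i..j] with 0 ≤ i ≤ j ≤ 2 only):
  T[0,0] 'a' = {T0}  orig:{}
  T[1,1] 'a' = {T0}  orig:{}
  T[2,2] 'b' = {T1}  orig:{}
  T[0,1] 'aa' = ∅
  T[1,2] 'ab' = {A}
  T[0,2] 'aab' = {A,S}

Original NTs in T[0,2] deriving "aab": ["A", "S"]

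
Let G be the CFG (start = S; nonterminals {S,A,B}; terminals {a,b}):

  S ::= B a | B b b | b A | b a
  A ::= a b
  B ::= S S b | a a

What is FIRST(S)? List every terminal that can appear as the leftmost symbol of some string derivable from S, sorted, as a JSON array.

FIRST sets, iterate to fixpoint:
[1]
  A via A→a b: +{a}
  B via B→a a: +{a}
  S via S→B a: +{a}
  S via S→b A: +{b}
  FIRST(S)={a,b}  FIRST(A)={a}  FIRST(B)={a}
[2]
  B via B→S S b: +{b}
  FIRST(S)={a,b}  FIRST(A)={a}  FIRST(B)={a,b}
[3] (stable)
  FIRST(S)={a,b}  FIRST(A)={a}  FIRST(B)={a,b}

FIRST(S) = ["a", "b"]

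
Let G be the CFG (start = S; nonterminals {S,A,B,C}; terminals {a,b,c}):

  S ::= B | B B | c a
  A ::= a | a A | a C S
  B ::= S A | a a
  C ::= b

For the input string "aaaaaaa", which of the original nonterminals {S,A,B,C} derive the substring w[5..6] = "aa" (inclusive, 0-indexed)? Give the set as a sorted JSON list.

CNF form of G:
  S -> B B | S A | T0 T0 | T1 T0
  A -> T0 A | T0 X2 | a
  B -> S A | T0 T0
  C -> b
  T0 -> a
  T1 -> c
  X2 -> C S

CYK table (by increasing span) — only the sub-triangle for w[5..6]:
  cell(5,5) a: {A,T0}  orig:{A}
  cell(6,6) a: {A,T0}  orig:{A}
  cell(5,6) aa: {A,B,S}

Original NTs in T[5,6] deriving "aa": ["A", "B", "S"]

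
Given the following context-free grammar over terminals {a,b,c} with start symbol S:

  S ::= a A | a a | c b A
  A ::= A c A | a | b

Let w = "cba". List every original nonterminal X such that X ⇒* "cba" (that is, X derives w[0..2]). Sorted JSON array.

Convert to CNF:
  S -> T0 X4 | T1 A | T1 T1
  A -> A X3 | a | b
  T0 -> c
  T1 -> a
  T2 -> b
  X3 -> T0 A
  X4 -> T2 A

Fill CYK table bottom-up — only the sub-triangle for w[0..2]:
  [0..0]={T0}  "c"  orig:{}
  [1..1]={A,T2}  "b"  orig:{A}
  [2..2]={A,T1}  "a"  orig:{A}
  [0..1]={X3}  "cb"  orig:{}
  [1..2]={X4}  "ba"  orig:{}
  [0..2]={S}  "cba"

Original NTs in T[0,2] deriving "cba": ["S"]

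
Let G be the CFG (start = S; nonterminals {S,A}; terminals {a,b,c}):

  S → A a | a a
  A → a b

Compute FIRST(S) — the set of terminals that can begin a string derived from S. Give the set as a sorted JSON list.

FIRST iteration:
iter 1:
  A via A→a b: +{a}
  S via S→A a: +{a}
  FIRST(S)={a}  FIRST(A)={a}
iter 2: (no change)
  FIRST(S)={a}  FIRST(A)={a}

FIRST(S) = ["a"]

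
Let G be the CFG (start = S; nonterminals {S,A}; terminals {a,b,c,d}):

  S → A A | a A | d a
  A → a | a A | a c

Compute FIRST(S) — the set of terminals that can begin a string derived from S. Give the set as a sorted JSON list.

FIRST sets, iterate to fixpoint:
[1]
  A via A→a: +{a}
  S via S→A A: +{a}
  S via S→d a: +{d}
  S: {a,d}  A: {a}
[2] done
  S: {a,d}  A: {a}

FIRST(S) = ["a", "d"]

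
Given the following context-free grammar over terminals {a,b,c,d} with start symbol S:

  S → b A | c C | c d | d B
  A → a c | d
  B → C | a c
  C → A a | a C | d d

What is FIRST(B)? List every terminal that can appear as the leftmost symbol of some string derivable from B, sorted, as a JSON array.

Compute FIRST by fixpoint:
iter 1:
  A via A→a c: +{a}
  A via A→d: +{d}
  B via B→a c: +{a}
  C via C→A a: +{a,d}
  S via S→b A: +{b}
  S via S→c C: +{c}
  S via S→d B: +{d}
  FIRST(S)={b,c,d}  FIRST(A)={a,d}  FIRST(B)={a}  FIRST(C)={a,d}
iter 2:
  B via B→C: +{d}
  FIRST(S)={b,c,d}  FIRST(A)={a,d}  FIRST(B)={a,d}  FIRST(C)={a,d}
iter 3: (no change)
  FIRST(S)={b,c,d}  FIRST(A)={a,d}  FIRST(B)={a,d}  FIRST(C)={a,d}

FIRST(B) = ["a", "d"]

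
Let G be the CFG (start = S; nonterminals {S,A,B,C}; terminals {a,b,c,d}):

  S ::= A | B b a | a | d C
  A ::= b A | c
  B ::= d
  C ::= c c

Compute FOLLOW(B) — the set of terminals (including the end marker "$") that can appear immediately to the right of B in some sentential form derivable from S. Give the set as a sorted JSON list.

FIRST sets, iterate to fixpoint:
iter 1:
  A via A→b A: +{b}
  A via A→c: +{c}
  B via B→d: +{d}
  C via C→c c: +{c}
  S via S→A: +{b,c}
  S via S→B b a: +{d}
  S via S→a: +{a}
  FIRST[S]={a,b,c,d}  FIRST[A]={b,c}  FIRST[B]={d}  FIRST[C]={c}
iter 2: (stable)
  FIRST[S]={a,b,c,d}  FIRST[A]={b,c}  FIRST[B]={d}  FIRST[C]={c}

FOLLOW sets:
initialize: $ ∈ FOLLOW(S)
iter 1:
  S→A: FOLLOW(A) ⊇ FOLLOW(S) ⊇ {$}; new: +{$}
  S→B b a: FOLLOW(B) ⊇ FIRST(b) = {b}; new: +{b}
  S→d C: FOLLOW(C) ⊇ FOLLOW(S) ⊇ {$}; new: +{$}
  S: {$}  A: {$}  B: {b}  C: {$}
iter 2: (stable)
  S: {$}  A: {$}  B: {b}  C: {$}

FOLLOW(B) = ["b"]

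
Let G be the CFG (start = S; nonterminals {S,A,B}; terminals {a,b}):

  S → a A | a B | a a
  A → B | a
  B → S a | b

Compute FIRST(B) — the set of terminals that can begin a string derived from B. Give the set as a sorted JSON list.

Compute FIRST by fixpoint:
pass 1:
  A via A→a: +{a}
  B via B→b: +{b}
  S via S→a A: +{a}
  FIRST(S)={a}  FIRST(A)={a}  FIRST(B)={b}
pass 2:
  A via A→B: +{b}
  B via B→S a: +{a}
  FIRST(S)={a}  FIRST(A)={a,b}  FIRST(B)={a,b}
pass 3: (no change)
  FIRST(S)={a}  FIRST(A)={a,b}  FIRST(B)={a,b}

FIRST(B) = ["a", "b"]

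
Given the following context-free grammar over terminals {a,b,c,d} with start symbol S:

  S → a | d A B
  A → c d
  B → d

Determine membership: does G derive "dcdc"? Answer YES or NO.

Convert to CNF:
  S -> T1 X2 | a
  A -> T0 T1
  B -> d
  T0 -> c
  T1 -> d
  X2 -> A B

Fill CYK table bottom-up:
  T[0,0] 'd' = {B,T1}  orig:{B}
  T[1,1] 'c' = {T0}  orig:{}
  T[2,2] 'd' = {B,T1}  orig:{B}
  T[3,3] 'c' = {T0}  orig:{}
  T[0,1] 'dc' = ∅
  T[1,2] 'cd' = {A}
  T[2,3] 'dc' = ∅
  T[0,2] 'dcd' = ∅
  T[1,3] 'cdc' = ∅
  T[0,3] 'dcdc' = ∅

S ∉ T[0,3] ⇒ NO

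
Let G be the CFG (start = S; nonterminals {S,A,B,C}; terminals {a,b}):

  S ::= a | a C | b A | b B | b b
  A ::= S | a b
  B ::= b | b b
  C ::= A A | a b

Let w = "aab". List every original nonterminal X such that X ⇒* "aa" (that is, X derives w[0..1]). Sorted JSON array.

CNF form of G:
  S -> T0 C | T1 A | T1 B | T1 T1 | a
  A -> T0 C | T0 T1 | T1 A | T1 B | T1 T1 | a
  B -> T1 T1 | b
  C -> A A | T0 T1
  T0 -> a
  T1 -> b

CYK table (by increasing span), restricted to cells inside w[0..1]:
  cell(0,0) a: {A,S,T0}  orig:{A,S}
  cell(1,1) a: {A,S,T0}  orig:{A,S}
  cell(0,1) aa: {C}

Original NTs in T[0,1] deriving "aa": ["C"]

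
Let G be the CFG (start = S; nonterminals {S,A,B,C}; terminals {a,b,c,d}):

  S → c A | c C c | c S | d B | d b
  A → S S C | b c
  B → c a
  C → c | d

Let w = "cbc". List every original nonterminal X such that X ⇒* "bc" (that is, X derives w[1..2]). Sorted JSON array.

CNF form of G:
  S -> T1 A | T1 S | T1 X5 | T3 B | T3 T0
  A -> S X4 | T0 T1
  B -> T1 T2
  C -> c | d
  T0 -> b
  T1 -> c
  T2 -> a
  T3 -> d
  X4 -> S C
  X5 -> C T1

CYK fill, restricted to cells inside w[1..2]:
  [1..1]={T0}  "b"  orig:{}
  [2..2]={C,T1}  "c"  orig:{C}
  [1..2]={A}  "bc"

Original NTs in T[1,2] deriving "bc": ["A"]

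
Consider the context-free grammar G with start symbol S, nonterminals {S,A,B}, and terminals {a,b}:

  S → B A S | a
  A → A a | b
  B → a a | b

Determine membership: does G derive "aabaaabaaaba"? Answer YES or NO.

CNF form of G:
  S -> B X1 | a
  A -> A T0 | b
  B -> T0 T0 | b
  T0 -> a
  X1 -> A S

CYK fill:
  [0..0]={S,T0}  "a"  orig:{S}
  [1..1]={S,T0}  "a"  orig:{S}
  [2..2]={A,B}  "b"
  [3..3]={S,T0}  "a"  orig:{S}
  [4..4]={S,T0}  "a"  orig:{S}
  [5..5]={S,T0}  "a"  orig:{S}
  [6..6]={A,B}  "b"
  [7..7]={S,T0}  "a"  orig:{S}
  [8..8]={S,T0}  "a"  orig:{S}
  [9..9]={S,T0}  "a"  orig:{S}
  [10..10]={A,B}  "b"
  [11..11]={S,T0}  "a"  orig:{S}
  [0..1]={B}  "aa"
  [1..2]=∅  "ab"
  [2..3]={A,X1}  "ba"  orig:{A}
  [3..4]={B}  "aa"
  [4..5]={B}  "aa"
  [5..6]=∅  "ab"
  [6..7]={A,X1}  "ba"  orig:{A}
  [7..8]={B}  "aa"
  [8..9]={B}  "aa"
  [9..10]=∅  "ab"
  [10..11]={A,X1}  "ba"  orig:{A}
  [0..2]=∅  "aab"
  [1..3]=∅  "aba"
  [2..4]={A,X1}  "baa"  orig:{A}
  [3..5]=∅  "aaa"
  [4..6]=∅  "aab"
  [5..7]=∅  "aba"
  [6..8]={A,X1}  "baa"  orig:{A}
  [7..9]=∅  "aaa"
  [8..10]=∅  "aab"
  [9..11]=∅  "aba"
  [0..3]={S}  "aaba"
  [1..4]=∅  "abaa"
  [2..5]={A,X1}  "baaa"  orig:{A}
  [3..6]=∅  "aaab"
  [4..7]={S}  "aaba"
  [5..8]=∅  "abaa"
  [6..9]={A,X1}  "baaa"  orig:{A}
  [7..10]=∅  "aaab"
  [8..11]={S}  "aaba"
  [0..4]={S}  "aabaa"
  [1..5]=∅  "abaaa"
  [2..6]=∅  "baaab"
  [3..7]=∅  "aaaba"
  [4..8]={S}  "aabaa"
  [5..9]=∅  "abaaa"
  [6..10]=∅  "baaab"
  [7..11]=∅  "aaaba"
  [0..5]={S}  "aabaaa"
  [1..6]=∅  "abaaab"
  [2..7]={X1}  "baaaba"  orig:{}
  [3..8]=∅  "aaabaa"
  [4..9]={S}  "aabaaa"
  [5..10]=∅  "abaaab"
  [6..11]={X1}  "baaaba"  orig:{}
  [0..6]=∅  "aabaaab"
  [1..7]=∅  "abaaaba"
  [2..8]={X1}  "baaabaa"  orig:{}
  [3..9]=∅  "aaabaaa"
  [4..10]=∅  "aabaaab"
  [5..11]=∅  "abaaaba"
  [0..7]={S}  "aabaaaba"
  [1..8]=∅  "abaaabaa"
  [2..9]={X1}  "baaabaaa"  orig:{}
  [3..10]=∅  "aaabaaab"
  [4..11]={S}  "aabaaaba"
  [0..8]={S}  "aabaaabaa"
  [1..9]=∅  "abaaabaaa"
  [2..10]=∅  "baaabaaab"
  [3..11]=∅  "aaabaaaba"
  [0..9]={S}  "aabaaabaaa"
  [1..10]=∅  "abaaabaaab"
  [2..11]={X1}  "baaabaaaba"  orig:{}
  [0..10]=∅  "aabaaabaaab"
  [1..11]=∅  "abaaabaaaba"
  [0..11]={S}  "aabaaabaaaba"

S ∈ T[0,11] ⇒ YES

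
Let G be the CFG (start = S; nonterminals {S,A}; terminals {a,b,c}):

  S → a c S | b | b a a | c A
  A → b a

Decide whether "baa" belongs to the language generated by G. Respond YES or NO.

CNF form of G:
  S -> T0 X4 | T1 X3 | T2 A | b
  A -> T0 T1
  T0 -> b
  T1 -> a
  T2 -> c
  X3 -> T2 S
  X4 -> T1 T1

Fill CYK table bottom-up:
  [0..0]={S,T0}  "b"  orig:{S}
  [1..1]={T1}  "a"  orig:{}
  [2..2]={T1}  "a"  orig:{}
  [0..1]={A}  "ba"
  [1..2]={X4}  "aa"  orig:{}
  [0..2]={S}  "baa"

S ∈ T[0,2] ⇒ YES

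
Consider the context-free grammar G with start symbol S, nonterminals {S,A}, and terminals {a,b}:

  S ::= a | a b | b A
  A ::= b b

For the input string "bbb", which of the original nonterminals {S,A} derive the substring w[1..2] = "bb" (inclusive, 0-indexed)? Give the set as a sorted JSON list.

Convert to CNF:
  S -> T0 A | T1 T0 | a
  A -> T0 T0
  T0 -> b
  T1 -> a

Fill CYK table bottom-up — only the sub-triangle for w[1..2]:
  T[1,1] 'b' = {T0}  orig:{}
  T[2,2] 'b' = {T0}  orig:{}
  T[1,2] 'bb' = {A}

Original NTs in T[1,2] deriving "bb": ["A"]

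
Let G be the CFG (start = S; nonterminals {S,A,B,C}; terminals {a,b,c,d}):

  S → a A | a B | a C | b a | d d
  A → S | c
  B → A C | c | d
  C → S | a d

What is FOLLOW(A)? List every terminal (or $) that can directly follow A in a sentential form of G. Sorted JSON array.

FIRST sets, iterate to fixpoint:
[1]
  A via A→c: +{c}
  B via B→A C: +{c}
  B via B→d: +{d}
  C via C→a d: +{a}
  S via S→a A: +{a}
  S via S→b a: +{b}
  S via S→d d: +{d}
  FIRST(S)={a,b,d}  FIRST(A)={c}  FIRST(B)={c,d}  FIRST(C)={a}
[2]
  A via A→S: +{a,b,d}
  B via B→A C: +{a,b}
  C via C→S: +{b,d}
  FIRST(S)={a,b,d}  FIRST(A)={a,b,c,d}  FIRST(B)={a,b,c,d}  FIRST(C)={a,b,d}
[3] (stable)
  FIRST(S)={a,b,d}  FIRST(A)={a,b,c,d}  FIRST(B)={a,b,c,d}  FIRST(C)={a,b,d}

Compute FOLLOW by fixpoint:
seed FOLLOW(S) with $
round 1:
  B→A C: FOLLOW(A) ⊇ FIRST(C) = {a,b,d}; new: +{a,b,d}
  S→a A: FOLLOW(A) ⊇ FOLLOW(S) ⊇ {$}; new: +{$}
  S→a B: FOLLOW(B) ⊇ FOLLOW(S) ⊇ {$}; new: +{$}
  S→a C: FOLLOW(C) ⊇ FOLLOW(S) ⊇ {$}; new: +{$}
  FOLLOW(S)={$}  FOLLOW(A)={$,a,b,d}  FOLLOW(B)={$}  FOLLOW(C)={$}
round 2:
  A→S: FOLLOW(S) ⊇ FOLLOW(A) ⊇ {$,a,b,d}; new: +{a,b,d}
  S→a B: FOLLOW(B) ⊇ FOLLOW(S) ⊇ {$,a,b,d}; new: +{a,b,d}
  S→a C: FOLLOW(C) ⊇ FOLLOW(S) ⊇ {$,a,b,d}; new: +{a,b,d}
  FOLLOW(S)={$,a,b,d}  FOLLOW(A)={$,a,b,d}  FOLLOW(B)={$,a,b,d}  FOLLOW(C)={$,a,b,d}
round 3: — fixpoint
  FOLLOW(S)={$,a,b,d}  FOLLOW(A)={$,a,b,d}  FOLLOW(B)={$,a,b,d}  FOLLOW(C)={$,a,b,d}

FOLLOW(A) = ["$", "a", "b", "d"]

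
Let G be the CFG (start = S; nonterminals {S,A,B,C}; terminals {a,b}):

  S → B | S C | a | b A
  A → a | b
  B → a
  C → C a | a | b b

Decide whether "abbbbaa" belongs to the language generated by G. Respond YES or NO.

CNF form of G:
  S -> S C | T1 A | a
  A -> a | b
  B -> a
  C -> C T0 | T1 T1 | a
  T0 -> a
  T1 -> b

Fill CYK table bottom-up:
  [0..0]={A,B,C,S,T0}  "a"  orig:{A,B,C,S}
  [1..1]={A,T1}  "b"  orig:{A}
  [2..2]={A,T1}  "b"  orig:{A}
  [3..3]={A,T1}  "b"  orig:{A}
  [4..4]={A,T1}  "b"  orig:{A}
  [5..5]={A,B,C,S,T0}  "a"  orig:{A,B,C,S}
  [6..6]={A,B,C,S,T0}  "a"  orig:{A,B,C,S}
  [0..1]=∅  "ab"
  [1..2]={C,S}  "bb"
  [2..3]={C,S}  "bb"
  [3..4]={C,S}  "bb"
  [4..5]={S}  "ba"
  [5..6]={C,S}  "aa"
  [0..2]={S}  "abb"
  [1..3]=∅  "bbb"
  [2..4]=∅  "bbb"
  [3..5]={C,S}  "bba"
  [4..6]={S}  "baa"
  [0..3]=∅  "abbb"
  [1..4]={S}  "bbbb"
  [2..5]=∅  "bbba"
  [3..6]={C,S}  "bbaa"
  [0..4]={S}  "abbbb"
  [1..5]={S}  "bbbba"
  [2..6]=∅  "bbbaa"
  [0..5]={S}  "abbbba"
  [1..6]={S}  "bbbbaa"
  [0..6]={S}  "abbbbaa"

S ∈ T[0,6] ⇒ YES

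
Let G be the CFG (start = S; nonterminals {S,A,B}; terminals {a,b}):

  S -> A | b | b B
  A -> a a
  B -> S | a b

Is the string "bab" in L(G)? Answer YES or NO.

Convert to CNF:
  S -> T0 T0 | T1 B | b
  A -> T0 T0
  B -> T0 T0 | T0 T1 | T1 B | b
  T0 -> a
  T1 -> b

Fill CYK table bottom-up:
  [0..0]={B,S,T1}  "b"  orig:{B,S}
  [1..1]={T0}  "a"  orig:{}
  [2..2]={B,S,T1}  "b"  orig:{B,S}
  [0..1]=∅  "ba"
  [1..2]={B}  "ab"
  [0..2]={B,S}  "bab"

S ∈ T[0,2] ⇒ YES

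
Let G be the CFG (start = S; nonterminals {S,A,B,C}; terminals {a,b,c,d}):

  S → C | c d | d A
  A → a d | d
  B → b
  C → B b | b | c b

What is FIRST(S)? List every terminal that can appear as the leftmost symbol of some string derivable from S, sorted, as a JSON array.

FIRST iteration:
pass 1:
  A via A→a d: +{a}
  A via A→d: +{d}
  B via B→b: +{b}
  C via C→B b: +{b}
  C via C→c b: +{c}
  S via S→C: +{b,c}
  S via S→d A: +{d}
  S: {b,c,d}  A: {a,d}  B: {b}  C: {b,c}
pass 2: (no change)
  S: {b,c,d}  A: {a,d}  B: {b}  C: {b,c}

FIRST(S) = ["b", "c", "d"]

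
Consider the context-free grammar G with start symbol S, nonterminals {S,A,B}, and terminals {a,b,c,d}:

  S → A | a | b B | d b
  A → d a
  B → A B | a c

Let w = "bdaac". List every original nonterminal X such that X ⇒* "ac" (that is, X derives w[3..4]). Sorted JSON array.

Convert to CNF:
  S -> T0 T1 | T0 T3 | T3 B | a
  A -> T0 T1
  B -> A B | T1 T2
  T0 -> d
  T1 -> a
  T2 -> c
  T3 -> b

Fill CYK table bottom-up — only the sub-triangle for w[3..4]:
  cell(3,3) a: {S,T1}  orig:{S}
  cell(4,4) c: {T2}  orig:{}
  cell(3,4) ac: {B}

Original NTs in T[3,4] deriving "ac": ["B"]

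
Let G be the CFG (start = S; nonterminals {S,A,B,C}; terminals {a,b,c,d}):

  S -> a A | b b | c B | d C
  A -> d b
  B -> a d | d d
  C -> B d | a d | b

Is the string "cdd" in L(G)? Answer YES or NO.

CNF form of G:
  S -> T0 C | T1 T1 | T2 A | T3 B
  A -> T0 T1
  B -> T0 T0 | T2 T0
  C -> B T0 | T2 T0 | b
  T0 -> d
  T1 -> b
  T2 -> a
  T3 -> c

Fill CYK table bottom-up:
  cell(0,0) c: {T3}  orig:{}
  cell(1,1) d: {T0}  orig:{}
  cell(2,2) d: {T0}  orig:{}
  cell(0,1) cd: ∅
  cell(1,2) dd: {B}
  cell(0,2) cdd: {S}

S ∈ T[0,2] ⇒ YES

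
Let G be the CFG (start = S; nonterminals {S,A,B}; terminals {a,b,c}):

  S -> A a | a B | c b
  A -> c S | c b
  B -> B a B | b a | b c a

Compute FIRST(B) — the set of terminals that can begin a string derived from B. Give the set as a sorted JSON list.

Compute FIRST by fixpoint:
[1]
  A via A→c S: +{c}
  B via B→b a: +{b}
  S via S→A a: +{c}
  S via S→a B: +{a}
  FIRST[S]={a,c}  FIRST[A]={c}  FIRST[B]={b}
[2] done
  FIRST[S]={a,c}  FIRST[A]={c}  FIRST[B]={b}

FIRST(B) = ["b"]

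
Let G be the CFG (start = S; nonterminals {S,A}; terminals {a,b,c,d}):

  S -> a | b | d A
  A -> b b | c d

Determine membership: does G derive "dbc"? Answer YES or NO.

Convert to CNF:
  S -> T2 A | a | b
  A -> T0 T0 | T1 T2
  T0 -> b
  T1 -> c
  T2 -> d

CYK fill:
  [0..0]={T2}  "d"  orig:{}
  [1..1]={S,T0}  "b"  orig:{S}
  [2..2]={T1}  "c"  orig:{}
  [0..1]=∅  "db"
  [1..2]=∅  "bc"
  [0..2]=∅  "dbc"

S ∉ T[0,2] ⇒ NO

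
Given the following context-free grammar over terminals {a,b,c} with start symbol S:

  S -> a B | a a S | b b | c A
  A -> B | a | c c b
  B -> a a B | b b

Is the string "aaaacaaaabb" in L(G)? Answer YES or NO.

CNF form of G:
  S -> T0 B | T0 X6 | T1 T1 | T2 A
  A -> T0 X3 | T1 T1 | T2 X4 | a
  B -> T0 X5 | T1 T1
  T0 -> a
  T1 -> b
  T2 -> c
  X3 -> T0 B
  X4 -> T2 T1
  X5 -> T0 B
  X6 -> T0 S

CYK fill:
  T[0,0] 'a' = {A,T0}  orig:{A}
  T[1,1] 'a' = {A,T0}  orig:{A}
  T[2,2] 'a' = {A,T0}  orig:{A}
  T[3,3] 'a' = {A,T0}  orig:{A}
  T[4,4] 'c' = {T2}  orig:{}
  T[5,5] 'a' = {A,T0}  orig:{A}
  T[6,6] 'a' = {A,T0}  orig:{A}
  T[7,7] 'a' = {A,T0}  orig:{A}
  T[8,8] 'a' = {A,T0}  orig:{A}
  T[9,9] 'b' = {T1}  orig:{}
  T[10,10] 'b' = {T1}  orig:{}
  T[0,1] 'aa' = ∅
  T[1,2] 'aa' = ∅
  T[2,3] 'aa' = ∅
  T[3,4] 'ac' = ∅
  T[4,5] 'ca' = {S}
  T[5,6] 'aa' = ∅
  T[6,7] 'aa' = ∅
  T[7,8] 'aa' = ∅
  T[8,9] 'ab' = ∅
  T[9,10] 'bb' = {A,B,S}
  T[0,2] 'aaa' = ∅
  T[1,3] 'aaa' = ∅
  T[2,4] 'aac' = ∅
  T[3,5] 'aca' = {X6}  orig:{}
  T[4,6] 'caa' = ∅
  T[5,7] 'aaa' = ∅
  T[6,8] 'aaa' = ∅
  T[7,9] 'aab' = ∅
  T[8,10] 'abb' = {S,X3,X5,X6}  orig:{S}
  T[0,3] 'aaaa' = ∅
  T[1,4] 'aaac' = ∅
  T[2,5] 'aaca' = {S}
  T[3,6] 'acaa' = ∅
  T[4,7] 'caaa' = ∅
  T[5,8] 'aaaa' = ∅
  T[6,9] 'aaab' = ∅
  T[7,10] 'aabb' = {A,B,S,X6}  orig:{A,B,S}
  T[0,4] 'aaaac' = ∅
  T[1,5] 'aaaca' = {X6}  orig:{}
  T[2,6] 'aacaa' = ∅
  T[3,7] 'acaaa' = ∅
  T[4,8] 'caaaa' = ∅
  T[5,9] 'aaaab' = ∅
  T[6,10] 'aaabb' = {S,X3,X5,X6}  orig:{S}
  T[0,5] 'aaaaca' = {S}
  T[1,6] 'aaacaa' = ∅
  T[2,7] 'aacaaa' = ∅
  T[3,8] 'acaaaa' = ∅
  T[4,9] 'caaaab' = ∅
  T[5,10] 'aaaabb' = {A,B,S,X6}  orig:{A,B,S}
  T[0,6] 'aaaacaa' = ∅
  T[1,7] 'aaacaaa' = ∅
  T[2,8] 'aacaaaa' = ∅
  T[3,9] 'acaaaab' = ∅
  T[4,10] 'caaaabb' = {S}
  T[0,7] 'aaaacaaa' = ∅
  T[1,8] 'aaacaaaa' = ∅
  T[2,9] 'aacaaaab' = ∅
  T[3,10] 'acaaaabb' = {X6}  orig:{}
  T[0,8] 'aaaacaaaa' = ∅
  T[1,9] 'aaacaaaab' = ∅
  T[2,10] 'aacaaaabb' = {S}
  T[0,9] 'aaaacaaaab' = ∅
  T[1,10] 'aaacaaaabb' = {X6}  orig:{}
  T[0,10] 'aaaacaaaabb' = {S}

S ∈ T[0,10] ⇒ YES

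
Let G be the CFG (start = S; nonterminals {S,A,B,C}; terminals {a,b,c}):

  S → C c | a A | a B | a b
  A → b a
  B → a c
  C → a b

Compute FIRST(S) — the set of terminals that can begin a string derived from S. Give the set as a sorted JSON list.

FIRST sets, iterate to fixpoint:
iter 1:
  A via A→b a: +{b}
  B via B→a c: +{a}
  C via C→a b: +{a}
  S via S→C c: +{a}
  FIRST(S)={a}  FIRST(A)={b}  FIRST(B)={a}  FIRST(C)={a}
iter 2: — fixpoint
  FIRST(S)={a}  FIRST(A)={b}  FIRST(B)={a}  FIRST(C)={a}

FIRST(S) = ["a"]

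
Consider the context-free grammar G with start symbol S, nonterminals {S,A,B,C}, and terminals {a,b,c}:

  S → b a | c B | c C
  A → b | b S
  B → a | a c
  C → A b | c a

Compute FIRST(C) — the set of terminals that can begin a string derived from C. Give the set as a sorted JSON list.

Compute FIRST by fixpoint:
[1]
  A via A→b: +{b}
  B via B→a: +{a}
  C via C→A b: +{b}
  C via C→c a: +{c}
  S via S→b a: +{b}
  S via S→c B: +{c}
  S: {b,c}  A: {b}  B: {a}  C: {b,c}
[2] — fixpoint
  S: {b,c}  A: {b}  B: {a}  C: {b,c}

FIRST(C) = ["b", "c"]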